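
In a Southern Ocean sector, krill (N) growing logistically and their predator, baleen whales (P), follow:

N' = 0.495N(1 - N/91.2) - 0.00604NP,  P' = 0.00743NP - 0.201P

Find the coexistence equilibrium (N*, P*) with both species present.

N* ≈ 27.1, P* ≈ 57.6

From dP/dt = 0 with P > 0: 0.00743N* = 0.201, so N* = 27.1.
Substitute into dN/dt = 0: 0.495(1 - 27.1/91.2) = 0.00604P*.
The bracket is 0.703, giving P* = 0.348/0.00604 = 57.6.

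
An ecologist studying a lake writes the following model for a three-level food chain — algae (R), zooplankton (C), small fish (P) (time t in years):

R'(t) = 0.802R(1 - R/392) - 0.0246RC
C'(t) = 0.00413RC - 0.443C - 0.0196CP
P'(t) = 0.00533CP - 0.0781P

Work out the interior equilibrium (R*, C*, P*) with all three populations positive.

R* ≈ 216, C* ≈ 14.7, P* ≈ 22.9

From dP/dt = 0: 0.00533C* = 0.0781, so C* = 14.7.
From dR/dt = 0: 0.802(1 - R*/392) = 0.0246·14.7, giving R* = 392·(1 - 0.449) = 216.
From dC/dt = 0: 0.00413·216 - 0.443 = 0.0196P*, so P* = 0.448/0.0196 = 22.9.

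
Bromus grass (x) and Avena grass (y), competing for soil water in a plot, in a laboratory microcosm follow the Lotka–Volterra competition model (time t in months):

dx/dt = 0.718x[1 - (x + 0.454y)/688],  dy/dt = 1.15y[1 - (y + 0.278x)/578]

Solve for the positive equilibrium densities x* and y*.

Setting both brackets to zero gives the nullclines x + 0.454y = 688 and 0.278x + y = 578.
Substituting y = 578 - 0.278x into the first: x(1 - 0.454·0.278) = 688 - 0.454·578.
So x* = 426/0.874 = 487, and then y* = 578 - 0.278·487 = 443.

x* ≈ 487, y* ≈ 443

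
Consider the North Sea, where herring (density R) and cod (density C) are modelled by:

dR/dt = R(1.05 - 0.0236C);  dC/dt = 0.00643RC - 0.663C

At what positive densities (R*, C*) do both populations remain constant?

R* ≈ 103, C* ≈ 44.5

Set dC/dt = 0 with C > 0: 0.00643R - 0.663 = 0, so R* = 0.663/0.00643 = 103.
Set dR/dt = 0 with R > 0: 1.05 - 0.0236C = 0, so C* = 1.05/0.0236 = 44.5.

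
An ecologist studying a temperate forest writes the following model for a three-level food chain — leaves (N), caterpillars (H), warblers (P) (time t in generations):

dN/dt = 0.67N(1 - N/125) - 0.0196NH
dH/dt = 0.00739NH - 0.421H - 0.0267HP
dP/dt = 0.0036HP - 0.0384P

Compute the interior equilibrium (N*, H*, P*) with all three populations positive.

N* ≈ 86, H* ≈ 10.7, P* ≈ 8.03

From dP/dt = 0: 0.0036H* = 0.0384, so H* = 10.7.
From dN/dt = 0: 0.67(1 - N*/125) = 0.0196·10.7, giving N* = 125·(1 - 0.312) = 86.
From dH/dt = 0: 0.00739·86 - 0.421 = 0.0267P*, so P* = 0.215/0.0267 = 8.03.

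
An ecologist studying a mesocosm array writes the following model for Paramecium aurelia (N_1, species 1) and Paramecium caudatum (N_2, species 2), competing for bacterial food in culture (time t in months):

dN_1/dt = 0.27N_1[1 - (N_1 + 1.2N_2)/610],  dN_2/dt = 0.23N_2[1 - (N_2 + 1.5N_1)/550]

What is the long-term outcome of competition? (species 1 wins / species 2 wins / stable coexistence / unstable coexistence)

unstable coexistence (outcome depends on initial conditions)

Compare the nullcline intercepts: K1/α12 = 610/1.2 = 508 < K2 = 550; K2/α21 = 550/1.5 = 367 < K1 = 610.
Since both are reversed, neither can invade when rare; the interior point is a saddle.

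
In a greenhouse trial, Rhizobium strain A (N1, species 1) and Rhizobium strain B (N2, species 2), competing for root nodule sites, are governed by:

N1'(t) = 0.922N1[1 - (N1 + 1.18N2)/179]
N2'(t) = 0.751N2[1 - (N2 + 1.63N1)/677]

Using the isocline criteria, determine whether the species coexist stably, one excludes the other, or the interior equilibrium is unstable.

species 2 excludes species 1

Compare the nullcline intercepts: K1/α12 = 179/1.18 = 152 < K2 = 677; K2/α21 = 677/1.63 = 415 > K1 = 179.
Since the inequalities point opposite ways, species 2 can invade but species 1 cannot.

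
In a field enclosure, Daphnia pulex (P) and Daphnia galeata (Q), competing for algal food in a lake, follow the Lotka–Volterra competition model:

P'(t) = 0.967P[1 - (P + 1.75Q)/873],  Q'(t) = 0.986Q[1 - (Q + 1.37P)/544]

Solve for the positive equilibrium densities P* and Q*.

P* ≈ 56.5, Q* ≈ 467

Setting both brackets to zero gives the nullclines P + 1.75Q = 873 and 1.37P + Q = 544.
Substituting Q = 544 - 1.37P into the first: P(1 - 1.75·1.37) = 873 - 1.75·544.
So P* = -79/-1.4 = 56.5, and then Q* = 544 - 1.37·56.5 = 467.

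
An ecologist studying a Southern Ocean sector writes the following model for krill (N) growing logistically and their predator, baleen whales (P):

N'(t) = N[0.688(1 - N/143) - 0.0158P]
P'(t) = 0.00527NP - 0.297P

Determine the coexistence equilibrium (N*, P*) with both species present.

From dP/dt = 0 with P > 0: 0.00527N* = 0.297, so N* = 56.4.
Substitute into dN/dt = 0: 0.688(1 - 56.4/143) = 0.0158P*.
The bracket is 0.606, giving P* = 0.417/0.0158 = 26.4.

N* ≈ 56.4, P* ≈ 26.4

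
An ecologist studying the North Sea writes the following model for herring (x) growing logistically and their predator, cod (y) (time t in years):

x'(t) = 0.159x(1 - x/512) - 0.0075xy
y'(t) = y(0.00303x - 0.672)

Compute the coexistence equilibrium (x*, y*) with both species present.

From dy/dt = 0 with y > 0: 0.00303x* = 0.672, so x* = 222.
Substitute into dx/dt = 0: 0.159(1 - 222/512) = 0.0075y*.
The bracket is 0.567, giving y* = 0.0901/0.0075 = 12.

x* ≈ 222, y* ≈ 12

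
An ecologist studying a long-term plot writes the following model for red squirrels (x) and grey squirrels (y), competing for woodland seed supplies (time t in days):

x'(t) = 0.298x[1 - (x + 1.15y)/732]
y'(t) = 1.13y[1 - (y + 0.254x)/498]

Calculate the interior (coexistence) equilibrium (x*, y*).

x* ≈ 225, y* ≈ 441

Setting both brackets to zero gives the nullclines x + 1.15y = 732 and 0.254x + y = 498.
Substituting y = 498 - 0.254x into the first: x(1 - 1.15·0.254) = 732 - 1.15·498.
So x* = 159/0.708 = 225, and then y* = 498 - 0.254·225 = 441.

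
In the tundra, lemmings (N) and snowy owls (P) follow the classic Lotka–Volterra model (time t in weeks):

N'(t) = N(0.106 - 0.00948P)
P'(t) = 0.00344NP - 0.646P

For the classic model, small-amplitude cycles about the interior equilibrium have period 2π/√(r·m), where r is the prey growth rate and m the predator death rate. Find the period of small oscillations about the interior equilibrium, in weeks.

Here r = 0.106 and m = 0.646, so r·m = 0.0685.
ω = √0.0685 = 0.262 per week, hence T = 2π/ω ≈ 24 weeks.

T ≈ 24 weeks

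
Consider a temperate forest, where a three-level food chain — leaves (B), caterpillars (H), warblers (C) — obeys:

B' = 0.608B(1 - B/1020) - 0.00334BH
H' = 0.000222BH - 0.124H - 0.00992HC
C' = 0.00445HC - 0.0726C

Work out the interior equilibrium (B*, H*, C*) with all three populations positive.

From dC/dt = 0: 0.00445H* = 0.0726, so H* = 16.3.
From dB/dt = 0: 0.608(1 - B*/1020) = 0.00334·16.3, giving B* = 1020·(1 - 0.0896) = 929.
From dH/dt = 0: 0.000222·929 - 0.124 = 0.00992C*, so C* = 0.0821/0.00992 = 8.28.

B* ≈ 929, H* ≈ 16.3, C* ≈ 8.28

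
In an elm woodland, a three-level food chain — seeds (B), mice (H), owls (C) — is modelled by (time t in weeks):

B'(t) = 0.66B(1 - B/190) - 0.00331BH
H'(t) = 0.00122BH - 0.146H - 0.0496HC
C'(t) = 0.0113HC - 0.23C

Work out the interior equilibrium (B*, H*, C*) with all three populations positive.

From dC/dt = 0: 0.0113H* = 0.23, so H* = 20.4.
From dB/dt = 0: 0.66(1 - B*/190) = 0.00331·20.4, giving B* = 190·(1 - 0.102) = 171.
From dH/dt = 0: 0.00122·171 - 0.146 = 0.0496C*, so C* = 0.0621/0.0496 = 1.25.

B* ≈ 171, H* ≈ 20.4, C* ≈ 1.25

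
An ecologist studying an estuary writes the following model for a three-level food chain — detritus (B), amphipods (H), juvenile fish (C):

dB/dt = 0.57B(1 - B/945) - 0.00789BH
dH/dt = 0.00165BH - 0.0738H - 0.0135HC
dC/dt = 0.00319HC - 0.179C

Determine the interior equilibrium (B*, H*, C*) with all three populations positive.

B* ≈ 211, H* ≈ 56.1, C* ≈ 20.3

From dC/dt = 0: 0.00319H* = 0.179, so H* = 56.1.
From dB/dt = 0: 0.57(1 - B*/945) = 0.00789·56.1, giving B* = 945·(1 - 0.777) = 211.
From dH/dt = 0: 0.00165·211 - 0.0738 = 0.0135C*, so C* = 0.274/0.0135 = 20.3.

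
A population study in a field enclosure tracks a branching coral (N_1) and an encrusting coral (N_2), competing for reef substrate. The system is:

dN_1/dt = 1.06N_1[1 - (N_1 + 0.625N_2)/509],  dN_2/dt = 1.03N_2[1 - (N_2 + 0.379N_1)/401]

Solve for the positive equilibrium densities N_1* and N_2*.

N_1* ≈ 339, N_2* ≈ 273

Setting both brackets to zero gives the nullclines N_1 + 0.625N_2 = 509 and 0.379N_1 + N_2 = 401.
Substituting N_2 = 401 - 0.379N_1 into the first: N_1(1 - 0.625·0.379) = 509 - 0.625·401.
So N_1* = 258/0.763 = 339, and then N_2* = 401 - 0.379·339 = 273.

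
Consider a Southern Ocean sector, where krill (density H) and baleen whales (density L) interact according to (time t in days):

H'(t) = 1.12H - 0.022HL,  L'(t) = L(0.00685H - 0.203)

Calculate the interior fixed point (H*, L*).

H* ≈ 29.6, L* ≈ 50.9

Set dL/dt = 0 with L > 0: 0.00685H - 0.203 = 0, so H* = 0.203/0.00685 = 29.6.
Set dH/dt = 0 with H > 0: 1.12 - 0.022L = 0, so L* = 1.12/0.022 = 50.9.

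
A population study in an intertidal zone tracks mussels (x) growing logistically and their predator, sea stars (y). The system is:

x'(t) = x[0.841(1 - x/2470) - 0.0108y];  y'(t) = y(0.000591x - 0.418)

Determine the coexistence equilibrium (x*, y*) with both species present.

From dy/dt = 0 with y > 0: 0.000591x* = 0.418, so x* = 707.
Substitute into dx/dt = 0: 0.841(1 - 707/2470) = 0.0108y*.
The bracket is 0.714, giving y* = 0.6/0.0108 = 55.6.

x* ≈ 707, y* ≈ 55.6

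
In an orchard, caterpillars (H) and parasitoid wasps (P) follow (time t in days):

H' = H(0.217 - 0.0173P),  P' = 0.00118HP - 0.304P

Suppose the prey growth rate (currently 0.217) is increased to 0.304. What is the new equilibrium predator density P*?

P* ≈ 17.6

At the interior fixed point, setting dH/dt = 0 with H > 0 fixes P* = (prey growth rate)/(HP coefficient) — independent of the other coefficients.
With the change, P* = 0.304/0.0173 = 17.6; it rises from 12.5.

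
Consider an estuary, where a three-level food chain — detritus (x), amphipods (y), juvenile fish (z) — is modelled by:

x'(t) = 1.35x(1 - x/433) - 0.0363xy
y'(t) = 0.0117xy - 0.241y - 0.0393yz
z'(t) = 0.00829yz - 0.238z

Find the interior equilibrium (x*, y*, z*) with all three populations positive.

From dz/dt = 0: 0.00829y* = 0.238, so y* = 28.7.
From dx/dt = 0: 1.35(1 - x*/433) = 0.0363·28.7, giving x* = 433·(1 - 0.772) = 98.7.
From dy/dt = 0: 0.0117·98.7 - 0.241 = 0.0393z*, so z* = 0.914/0.0393 = 23.3.

x* ≈ 98.7, y* ≈ 28.7, z* ≈ 23.3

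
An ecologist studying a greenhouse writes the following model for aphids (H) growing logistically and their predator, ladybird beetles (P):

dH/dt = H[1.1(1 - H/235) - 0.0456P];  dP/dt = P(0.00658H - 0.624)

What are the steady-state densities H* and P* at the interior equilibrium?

From dP/dt = 0 with P > 0: 0.00658H* = 0.624, so H* = 94.8.
Substitute into dH/dt = 0: 1.1(1 - 94.8/235) = 0.0456P*.
The bracket is 0.596, giving P* = 0.656/0.0456 = 14.4.

H* ≈ 94.8, P* ≈ 14.4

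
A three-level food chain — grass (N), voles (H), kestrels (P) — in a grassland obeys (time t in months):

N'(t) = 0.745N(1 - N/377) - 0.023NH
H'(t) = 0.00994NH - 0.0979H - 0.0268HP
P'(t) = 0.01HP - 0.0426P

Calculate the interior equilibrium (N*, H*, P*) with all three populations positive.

From dP/dt = 0: 0.01H* = 0.0426, so H* = 4.26.
From dN/dt = 0: 0.745(1 - N*/377) = 0.023·4.26, giving N* = 377·(1 - 0.132) = 327.
From dH/dt = 0: 0.00994·327 - 0.0979 = 0.0268P*, so P* = 3.16/0.0268 = 118.

N* ≈ 327, H* ≈ 4.26, P* ≈ 118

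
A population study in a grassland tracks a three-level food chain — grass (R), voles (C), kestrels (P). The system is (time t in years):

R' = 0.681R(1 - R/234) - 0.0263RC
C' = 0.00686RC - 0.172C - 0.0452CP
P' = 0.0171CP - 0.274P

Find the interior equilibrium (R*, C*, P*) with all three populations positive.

R* ≈ 89.2, C* ≈ 16, P* ≈ 9.73

From dP/dt = 0: 0.0171C* = 0.274, so C* = 16.
From dR/dt = 0: 0.681(1 - R*/234) = 0.0263·16, giving R* = 234·(1 - 0.619) = 89.2.
From dC/dt = 0: 0.00686·89.2 - 0.172 = 0.0452P*, so P* = 0.44/0.0452 = 9.73.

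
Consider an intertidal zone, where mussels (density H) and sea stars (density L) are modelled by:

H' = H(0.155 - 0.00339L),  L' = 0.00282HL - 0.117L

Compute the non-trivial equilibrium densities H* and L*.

Set dL/dt = 0 with L > 0: 0.00282H - 0.117 = 0, so H* = 0.117/0.00282 = 41.5.
Set dH/dt = 0 with H > 0: 0.155 - 0.00339L = 0, so L* = 0.155/0.00339 = 45.7.

H* ≈ 41.5, L* ≈ 45.7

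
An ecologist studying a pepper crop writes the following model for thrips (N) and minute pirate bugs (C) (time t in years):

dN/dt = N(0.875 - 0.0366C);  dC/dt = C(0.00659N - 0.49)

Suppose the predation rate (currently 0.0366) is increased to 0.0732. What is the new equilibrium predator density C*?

At the interior fixed point, setting dN/dt = 0 with N > 0 fixes C* = (prey growth rate)/(NC coefficient) — independent of the other coefficients.
With the change, C* = 0.875/0.0732 = 12; it falls from 23.9.

C* ≈ 12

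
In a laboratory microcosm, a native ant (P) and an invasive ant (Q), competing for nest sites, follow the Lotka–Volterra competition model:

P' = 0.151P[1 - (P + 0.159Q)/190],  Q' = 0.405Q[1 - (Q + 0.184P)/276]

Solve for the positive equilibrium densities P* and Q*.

Setting both brackets to zero gives the nullclines P + 0.159Q = 190 and 0.184P + Q = 276.
Substituting Q = 276 - 0.184P into the first: P(1 - 0.159·0.184) = 190 - 0.159·276.
So P* = 146/0.971 = 151, and then Q* = 276 - 0.184·151 = 248.

P* ≈ 151, Q* ≈ 248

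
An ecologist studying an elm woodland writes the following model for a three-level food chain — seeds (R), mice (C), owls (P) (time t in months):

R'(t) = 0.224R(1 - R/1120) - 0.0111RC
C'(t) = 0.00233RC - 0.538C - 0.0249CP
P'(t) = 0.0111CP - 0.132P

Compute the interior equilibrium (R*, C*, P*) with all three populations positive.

R* ≈ 460, C* ≈ 11.9, P* ≈ 21.4

From dP/dt = 0: 0.0111C* = 0.132, so C* = 11.9.
From dR/dt = 0: 0.224(1 - R*/1120) = 0.0111·11.9, giving R* = 1120·(1 - 0.589) = 460.
From dC/dt = 0: 0.00233·460 - 0.538 = 0.0249P*, so P* = 0.534/0.0249 = 21.4.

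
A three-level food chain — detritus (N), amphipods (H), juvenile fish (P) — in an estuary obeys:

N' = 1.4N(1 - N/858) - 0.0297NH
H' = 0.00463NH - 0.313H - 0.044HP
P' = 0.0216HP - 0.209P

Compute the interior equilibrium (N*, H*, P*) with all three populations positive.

N* ≈ 682, H* ≈ 9.68, P* ≈ 64.6

From dP/dt = 0: 0.0216H* = 0.209, so H* = 9.68.
From dN/dt = 0: 1.4(1 - N*/858) = 0.0297·9.68, giving N* = 858·(1 - 0.205) = 682.
From dH/dt = 0: 0.00463·682 - 0.313 = 0.044P*, so P* = 2.84/0.044 = 64.6.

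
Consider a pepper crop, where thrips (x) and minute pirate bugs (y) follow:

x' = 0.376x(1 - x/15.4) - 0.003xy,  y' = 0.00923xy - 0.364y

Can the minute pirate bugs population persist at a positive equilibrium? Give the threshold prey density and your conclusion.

Threshold x = 39.4; K < 39.4, so no, the predator goes extinct.

The predator equation gives dy/dt > 0 only when x > 0.364/0.00923 = 39.4.
Without the predator, x → K = 15.4. Since 15.4 < 39.4, the predator cannot invade.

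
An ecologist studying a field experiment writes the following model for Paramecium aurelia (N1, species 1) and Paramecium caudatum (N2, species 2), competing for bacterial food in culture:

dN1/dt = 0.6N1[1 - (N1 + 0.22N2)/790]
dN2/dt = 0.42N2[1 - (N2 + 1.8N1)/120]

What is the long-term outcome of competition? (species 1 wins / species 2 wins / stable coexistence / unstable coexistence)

species 1 excludes species 2

Compare the nullcline intercepts: K1/α12 = 790/0.22 = 3590 > K2 = 120; K2/α21 = 120/1.8 = 66.7 < K1 = 790.
Since the inequalities point opposite ways, species 1 can invade but species 2 cannot.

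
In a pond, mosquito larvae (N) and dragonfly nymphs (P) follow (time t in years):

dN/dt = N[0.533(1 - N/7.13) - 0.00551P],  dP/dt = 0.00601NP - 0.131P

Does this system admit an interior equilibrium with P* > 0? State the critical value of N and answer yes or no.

Threshold N = 21.8; K < 21.8, so no, the predator goes extinct.

The predator equation gives dP/dt > 0 only when N > 0.131/0.00601 = 21.8.
Without the predator, N → K = 7.13. Since 7.13 < 21.8, the predator cannot invade.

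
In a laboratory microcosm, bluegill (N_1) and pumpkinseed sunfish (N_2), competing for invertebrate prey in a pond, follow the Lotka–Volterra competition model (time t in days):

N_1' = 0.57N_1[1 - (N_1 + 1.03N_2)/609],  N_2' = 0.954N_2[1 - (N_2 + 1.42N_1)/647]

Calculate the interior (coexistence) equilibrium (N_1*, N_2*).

Setting both brackets to zero gives the nullclines N_1 + 1.03N_2 = 609 and 1.42N_1 + N_2 = 647.
Substituting N_2 = 647 - 1.42N_1 into the first: N_1(1 - 1.03·1.42) = 609 - 1.03·647.
So N_1* = -57.4/-0.463 = 124, and then N_2* = 647 - 1.42·124 = 471.

N_1* ≈ 124, N_2* ≈ 471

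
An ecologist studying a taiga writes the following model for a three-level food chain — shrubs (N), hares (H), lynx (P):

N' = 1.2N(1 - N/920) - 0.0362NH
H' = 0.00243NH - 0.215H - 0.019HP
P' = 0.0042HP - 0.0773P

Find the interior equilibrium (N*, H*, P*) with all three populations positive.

From dP/dt = 0: 0.0042H* = 0.0773, so H* = 18.4.
From dN/dt = 0: 1.2(1 - N*/920) = 0.0362·18.4, giving N* = 920·(1 - 0.555) = 409.
From dH/dt = 0: 0.00243·409 - 0.215 = 0.019P*, so P* = 0.779/0.019 = 41.

N* ≈ 409, H* ≈ 18.4, P* ≈ 41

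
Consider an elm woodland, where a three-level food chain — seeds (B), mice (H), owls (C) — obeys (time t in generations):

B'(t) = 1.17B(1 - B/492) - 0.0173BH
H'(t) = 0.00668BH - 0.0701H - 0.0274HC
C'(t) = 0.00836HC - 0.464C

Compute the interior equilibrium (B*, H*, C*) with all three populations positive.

From dC/dt = 0: 0.00836H* = 0.464, so H* = 55.5.
From dB/dt = 0: 1.17(1 - B*/492) = 0.0173·55.5, giving B* = 492·(1 - 0.821) = 88.2.
From dH/dt = 0: 0.00668·88.2 - 0.0701 = 0.0274C*, so C* = 0.519/0.0274 = 19.

B* ≈ 88.2, H* ≈ 55.5, C* ≈ 19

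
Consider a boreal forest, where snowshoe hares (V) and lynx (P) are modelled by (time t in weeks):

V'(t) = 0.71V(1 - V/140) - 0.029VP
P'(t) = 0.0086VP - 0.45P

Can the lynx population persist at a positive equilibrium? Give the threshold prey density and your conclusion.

Threshold V = 52.3; K > 52.3, so yes, the predator persists.

The predator equation gives dP/dt > 0 only when V > 0.45/0.0086 = 52.3.
Without the predator, V → K = 140. Since 140 > 52.3, the predator can invade and persist.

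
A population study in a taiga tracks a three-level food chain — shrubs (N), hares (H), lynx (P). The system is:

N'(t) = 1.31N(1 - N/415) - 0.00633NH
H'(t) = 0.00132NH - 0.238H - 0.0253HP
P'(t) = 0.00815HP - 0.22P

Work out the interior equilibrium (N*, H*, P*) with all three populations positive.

N* ≈ 361, H* ≈ 27, P* ≈ 9.42

From dP/dt = 0: 0.00815H* = 0.22, so H* = 27.
From dN/dt = 0: 1.31(1 - N*/415) = 0.00633·27, giving N* = 415·(1 - 0.13) = 361.
From dH/dt = 0: 0.00132·361 - 0.238 = 0.0253P*, so P* = 0.238/0.0253 = 9.42.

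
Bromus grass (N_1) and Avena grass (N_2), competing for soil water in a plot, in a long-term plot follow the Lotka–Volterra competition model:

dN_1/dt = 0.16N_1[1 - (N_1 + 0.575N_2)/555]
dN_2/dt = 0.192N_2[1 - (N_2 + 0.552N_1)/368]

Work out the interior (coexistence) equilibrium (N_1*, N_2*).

Setting both brackets to zero gives the nullclines N_1 + 0.575N_2 = 555 and 0.552N_1 + N_2 = 368.
Substituting N_2 = 368 - 0.552N_1 into the first: N_1(1 - 0.575·0.552) = 555 - 0.575·368.
So N_1* = 343/0.683 = 503, and then N_2* = 368 - 0.552·503 = 90.3.

N_1* ≈ 503, N_2* ≈ 90.3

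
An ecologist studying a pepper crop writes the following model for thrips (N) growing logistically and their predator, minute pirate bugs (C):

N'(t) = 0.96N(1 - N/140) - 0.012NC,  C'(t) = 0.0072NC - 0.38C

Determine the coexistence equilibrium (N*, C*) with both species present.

From dC/dt = 0 with C > 0: 0.0072N* = 0.38, so N* = 52.8.
Substitute into dN/dt = 0: 0.96(1 - 52.8/140) = 0.012C*.
The bracket is 0.623, giving C* = 0.598/0.012 = 49.8.

N* ≈ 52.8, C* ≈ 49.8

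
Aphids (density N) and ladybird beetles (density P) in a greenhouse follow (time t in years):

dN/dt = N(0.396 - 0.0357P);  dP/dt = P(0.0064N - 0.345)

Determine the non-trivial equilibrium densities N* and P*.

Set dP/dt = 0 with P > 0: 0.0064N - 0.345 = 0, so N* = 0.345/0.0064 = 53.9.
Set dN/dt = 0 with N > 0: 0.396 - 0.0357P = 0, so P* = 0.396/0.0357 = 11.1.

N* ≈ 53.9, P* ≈ 11.1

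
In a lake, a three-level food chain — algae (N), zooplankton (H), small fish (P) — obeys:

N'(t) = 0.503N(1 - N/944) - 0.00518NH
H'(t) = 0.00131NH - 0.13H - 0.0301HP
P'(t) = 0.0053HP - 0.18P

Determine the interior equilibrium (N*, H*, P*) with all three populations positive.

N* ≈ 614, H* ≈ 34, P* ≈ 22.4

From dP/dt = 0: 0.0053H* = 0.18, so H* = 34.
From dN/dt = 0: 0.503(1 - N*/944) = 0.00518·34, giving N* = 944·(1 - 0.35) = 614.
From dH/dt = 0: 0.00131·614 - 0.13 = 0.0301P*, so P* = 0.674/0.0301 = 22.4.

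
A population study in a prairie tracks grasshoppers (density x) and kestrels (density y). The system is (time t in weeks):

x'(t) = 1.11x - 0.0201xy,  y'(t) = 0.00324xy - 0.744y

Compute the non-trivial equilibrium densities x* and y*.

x* ≈ 230, y* ≈ 55.2

Set dy/dt = 0 with y > 0: 0.00324x - 0.744 = 0, so x* = 0.744/0.00324 = 230.
Set dx/dt = 0 with x > 0: 1.11 - 0.0201y = 0, so y* = 1.11/0.0201 = 55.2.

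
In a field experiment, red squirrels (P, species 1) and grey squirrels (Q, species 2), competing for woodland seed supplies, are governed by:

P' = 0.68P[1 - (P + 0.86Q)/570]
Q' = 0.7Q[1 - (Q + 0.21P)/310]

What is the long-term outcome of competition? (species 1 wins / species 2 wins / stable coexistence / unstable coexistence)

stable coexistence

Compare the nullcline intercepts: K1/α12 = 570/0.86 = 663 > K2 = 310; K2/α21 = 310/0.21 = 1480 > K1 = 570.
Since both inequalities hold, each species can invade when rare, so the interior equilibrium is stable.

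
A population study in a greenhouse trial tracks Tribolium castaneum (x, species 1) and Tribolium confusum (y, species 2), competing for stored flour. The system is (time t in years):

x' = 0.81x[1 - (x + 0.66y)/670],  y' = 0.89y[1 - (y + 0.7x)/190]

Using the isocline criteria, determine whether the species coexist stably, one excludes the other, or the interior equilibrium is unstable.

species 1 excludes species 2

Compare the nullcline intercepts: K1/α12 = 670/0.66 = 1020 > K2 = 190; K2/α21 = 190/0.7 = 271 < K1 = 670.
Since the inequalities point opposite ways, species 1 can invade but species 2 cannot.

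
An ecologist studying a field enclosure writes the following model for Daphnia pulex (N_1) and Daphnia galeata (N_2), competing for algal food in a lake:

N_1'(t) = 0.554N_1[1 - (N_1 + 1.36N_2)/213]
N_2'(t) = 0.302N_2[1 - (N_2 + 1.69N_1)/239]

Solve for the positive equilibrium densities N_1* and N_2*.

N_1* ≈ 86.3, N_2* ≈ 93.2

Setting both brackets to zero gives the nullclines N_1 + 1.36N_2 = 213 and 1.69N_1 + N_2 = 239.
Substituting N_2 = 239 - 1.69N_1 into the first: N_1(1 - 1.36·1.69) = 213 - 1.36·239.
So N_1* = -112/-1.3 = 86.3, and then N_2* = 239 - 1.69·86.3 = 93.2.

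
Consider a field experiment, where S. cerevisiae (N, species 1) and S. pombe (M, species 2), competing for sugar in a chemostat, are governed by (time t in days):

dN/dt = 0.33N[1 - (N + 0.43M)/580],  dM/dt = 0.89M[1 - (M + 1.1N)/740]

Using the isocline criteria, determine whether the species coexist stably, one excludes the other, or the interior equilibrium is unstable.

Compare the nullcline intercepts: K1/α12 = 580/0.43 = 1350 > K2 = 740; K2/α21 = 740/1.1 = 673 > K1 = 580.
Since both inequalities hold, each species can invade when rare, so the interior equilibrium is stable.

stable coexistence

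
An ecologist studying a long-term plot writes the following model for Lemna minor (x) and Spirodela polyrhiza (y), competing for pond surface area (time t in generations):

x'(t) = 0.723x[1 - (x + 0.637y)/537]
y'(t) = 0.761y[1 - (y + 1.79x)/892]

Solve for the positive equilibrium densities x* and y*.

x* ≈ 223, y* ≈ 494

Setting both brackets to zero gives the nullclines x + 0.637y = 537 and 1.79x + y = 892.
Substituting y = 892 - 1.79x into the first: x(1 - 0.637·1.79) = 537 - 0.637·892.
So x* = -31.2/-0.14 = 223, and then y* = 892 - 1.79·223 = 494.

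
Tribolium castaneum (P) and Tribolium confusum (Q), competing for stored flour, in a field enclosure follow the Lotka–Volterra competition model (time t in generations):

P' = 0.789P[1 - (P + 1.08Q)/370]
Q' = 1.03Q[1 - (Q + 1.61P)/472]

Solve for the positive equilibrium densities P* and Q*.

P* ≈ 189, Q* ≈ 167

Setting both brackets to zero gives the nullclines P + 1.08Q = 370 and 1.61P + Q = 472.
Substituting Q = 472 - 1.61P into the first: P(1 - 1.08·1.61) = 370 - 1.08·472.
So P* = -140/-0.739 = 189, and then Q* = 472 - 1.61·189 = 167.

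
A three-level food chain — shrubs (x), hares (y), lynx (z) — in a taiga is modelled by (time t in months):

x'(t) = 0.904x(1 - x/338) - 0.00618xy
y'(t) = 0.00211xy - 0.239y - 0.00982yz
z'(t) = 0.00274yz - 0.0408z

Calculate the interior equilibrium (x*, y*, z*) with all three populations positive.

x* ≈ 304, y* ≈ 14.9, z* ≈ 40.9

From dz/dt = 0: 0.00274y* = 0.0408, so y* = 14.9.
From dx/dt = 0: 0.904(1 - x*/338) = 0.00618·14.9, giving x* = 338·(1 - 0.102) = 304.
From dy/dt = 0: 0.00211·304 - 0.239 = 0.00982z*, so z* = 0.402/0.00982 = 40.9.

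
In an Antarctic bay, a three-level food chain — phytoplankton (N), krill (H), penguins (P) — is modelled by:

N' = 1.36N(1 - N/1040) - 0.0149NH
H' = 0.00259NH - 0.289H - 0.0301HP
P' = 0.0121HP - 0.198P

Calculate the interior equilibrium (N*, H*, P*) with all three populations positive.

From dP/dt = 0: 0.0121H* = 0.198, so H* = 16.4.
From dN/dt = 0: 1.36(1 - N*/1040) = 0.0149·16.4, giving N* = 1040·(1 - 0.179) = 854.
From dH/dt = 0: 0.00259·854 - 0.289 = 0.0301P*, so P* = 1.92/0.0301 = 63.8.

N* ≈ 854, H* ≈ 16.4, P* ≈ 63.8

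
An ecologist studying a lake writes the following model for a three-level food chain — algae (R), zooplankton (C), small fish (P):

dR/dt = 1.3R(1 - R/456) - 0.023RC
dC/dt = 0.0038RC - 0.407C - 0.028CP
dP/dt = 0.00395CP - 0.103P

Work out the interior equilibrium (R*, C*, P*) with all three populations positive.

From dP/dt = 0: 0.00395C* = 0.103, so C* = 26.1.
From dR/dt = 0: 1.3(1 - R*/456) = 0.023·26.1, giving R* = 456·(1 - 0.461) = 246.
From dC/dt = 0: 0.0038·246 - 0.407 = 0.028P*, so P* = 0.526/0.028 = 18.8.

R* ≈ 246, C* ≈ 26.1, P* ≈ 18.8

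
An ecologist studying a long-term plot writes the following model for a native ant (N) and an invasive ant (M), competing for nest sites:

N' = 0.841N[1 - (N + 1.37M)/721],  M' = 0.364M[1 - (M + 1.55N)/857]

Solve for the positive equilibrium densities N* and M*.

N* ≈ 403, M* ≈ 232

Setting both brackets to zero gives the nullclines N + 1.37M = 721 and 1.55N + M = 857.
Substituting M = 857 - 1.55N into the first: N(1 - 1.37·1.55) = 721 - 1.37·857.
So N* = -453/-1.12 = 403, and then M* = 857 - 1.55·403 = 232.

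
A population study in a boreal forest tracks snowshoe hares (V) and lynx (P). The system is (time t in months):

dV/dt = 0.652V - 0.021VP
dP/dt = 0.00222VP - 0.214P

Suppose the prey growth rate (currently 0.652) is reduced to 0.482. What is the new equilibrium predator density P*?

At the interior fixed point, setting dV/dt = 0 with V > 0 fixes P* = (prey growth rate)/(VP coefficient) — independent of the other coefficients.
With the change, P* = 0.482/0.021 = 23; it falls from 31.

P* ≈ 23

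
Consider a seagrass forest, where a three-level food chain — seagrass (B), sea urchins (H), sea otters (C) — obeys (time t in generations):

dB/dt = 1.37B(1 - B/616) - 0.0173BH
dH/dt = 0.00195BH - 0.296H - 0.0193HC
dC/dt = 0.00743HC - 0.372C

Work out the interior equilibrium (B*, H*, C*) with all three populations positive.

B* ≈ 227, H* ≈ 50.1, C* ≈ 7.55

From dC/dt = 0: 0.00743H* = 0.372, so H* = 50.1.
From dB/dt = 0: 1.37(1 - B*/616) = 0.0173·50.1, giving B* = 616·(1 - 0.632) = 227.
From dH/dt = 0: 0.00195·227 - 0.296 = 0.0193C*, so C* = 0.146/0.0193 = 7.55.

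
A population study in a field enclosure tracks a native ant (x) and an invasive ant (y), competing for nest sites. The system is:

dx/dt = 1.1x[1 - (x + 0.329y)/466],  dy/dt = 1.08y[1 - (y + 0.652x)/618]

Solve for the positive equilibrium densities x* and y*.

x* ≈ 334, y* ≈ 400

Setting both brackets to zero gives the nullclines x + 0.329y = 466 and 0.652x + y = 618.
Substituting y = 618 - 0.652x into the first: x(1 - 0.329·0.652) = 466 - 0.329·618.
So x* = 263/0.785 = 334, and then y* = 618 - 0.652·334 = 400.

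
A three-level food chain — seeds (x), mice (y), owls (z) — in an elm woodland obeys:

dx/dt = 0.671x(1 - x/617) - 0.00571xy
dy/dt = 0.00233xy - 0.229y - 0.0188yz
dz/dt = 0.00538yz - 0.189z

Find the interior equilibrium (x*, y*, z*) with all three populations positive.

x* ≈ 433, y* ≈ 35.1, z* ≈ 41.4

From dz/dt = 0: 0.00538y* = 0.189, so y* = 35.1.
From dx/dt = 0: 0.671(1 - x*/617) = 0.00571·35.1, giving x* = 617·(1 - 0.299) = 433.
From dy/dt = 0: 0.00233·433 - 0.229 = 0.0188z*, so z* = 0.779/0.0188 = 41.4.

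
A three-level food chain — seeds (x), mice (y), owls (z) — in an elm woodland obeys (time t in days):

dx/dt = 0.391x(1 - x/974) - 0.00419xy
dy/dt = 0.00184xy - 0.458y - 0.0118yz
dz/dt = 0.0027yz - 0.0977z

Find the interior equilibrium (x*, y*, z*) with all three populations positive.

From dz/dt = 0: 0.0027y* = 0.0977, so y* = 36.2.
From dx/dt = 0: 0.391(1 - x*/974) = 0.00419·36.2, giving x* = 974·(1 - 0.388) = 596.
From dy/dt = 0: 0.00184·596 - 0.458 = 0.0118z*, so z* = 0.639/0.0118 = 54.2.

x* ≈ 596, y* ≈ 36.2, z* ≈ 54.2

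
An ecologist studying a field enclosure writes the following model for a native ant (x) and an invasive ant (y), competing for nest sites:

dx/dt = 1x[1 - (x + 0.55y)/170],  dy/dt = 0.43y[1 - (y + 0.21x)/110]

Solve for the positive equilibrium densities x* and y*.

x* ≈ 124, y* ≈ 84

Setting both brackets to zero gives the nullclines x + 0.55y = 170 and 0.21x + y = 110.
Substituting y = 110 - 0.21x into the first: x(1 - 0.55·0.21) = 170 - 0.55·110.
So x* = 110/0.884 = 124, and then y* = 110 - 0.21·124 = 84.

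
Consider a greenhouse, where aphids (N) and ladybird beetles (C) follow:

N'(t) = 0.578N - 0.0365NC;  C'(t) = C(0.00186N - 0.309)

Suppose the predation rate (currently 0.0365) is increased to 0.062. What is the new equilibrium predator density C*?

C* ≈ 9.32

At the interior fixed point, setting dN/dt = 0 with N > 0 fixes C* = (prey growth rate)/(NC coefficient) — independent of the other coefficients.
With the change, C* = 0.578/0.062 = 9.32; it falls from 15.8.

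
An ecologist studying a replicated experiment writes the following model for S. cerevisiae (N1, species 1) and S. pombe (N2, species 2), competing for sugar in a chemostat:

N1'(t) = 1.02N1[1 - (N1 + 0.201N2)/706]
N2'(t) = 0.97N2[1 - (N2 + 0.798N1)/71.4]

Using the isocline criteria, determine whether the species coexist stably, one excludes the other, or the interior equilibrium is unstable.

Compare the nullcline intercepts: K1/α12 = 706/0.201 = 3510 > K2 = 71.4; K2/α21 = 71.4/0.798 = 89.5 < K1 = 706.
Since the inequalities point opposite ways, species 1 can invade but species 2 cannot.

species 1 excludes species 2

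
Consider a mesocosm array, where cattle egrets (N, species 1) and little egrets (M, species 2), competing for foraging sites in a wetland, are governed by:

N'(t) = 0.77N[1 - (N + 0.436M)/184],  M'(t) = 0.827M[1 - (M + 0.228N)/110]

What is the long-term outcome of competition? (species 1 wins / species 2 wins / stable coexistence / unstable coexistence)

Compare the nullcline intercepts: K1/α12 = 184/0.436 = 422 > K2 = 110; K2/α21 = 110/0.228 = 482 > K1 = 184.
Since both inequalities hold, each species can invade when rare, so the interior equilibrium is stable.

stable coexistence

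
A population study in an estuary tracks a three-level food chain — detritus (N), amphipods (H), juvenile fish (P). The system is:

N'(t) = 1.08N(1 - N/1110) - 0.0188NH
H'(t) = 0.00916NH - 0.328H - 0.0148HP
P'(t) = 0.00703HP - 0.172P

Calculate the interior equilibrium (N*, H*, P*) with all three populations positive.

N* ≈ 637, H* ≈ 24.5, P* ≈ 372

From dP/dt = 0: 0.00703H* = 0.172, so H* = 24.5.
From dN/dt = 0: 1.08(1 - N*/1110) = 0.0188·24.5, giving N* = 1110·(1 - 0.426) = 637.
From dH/dt = 0: 0.00916·637 - 0.328 = 0.0148P*, so P* = 5.51/0.0148 = 372.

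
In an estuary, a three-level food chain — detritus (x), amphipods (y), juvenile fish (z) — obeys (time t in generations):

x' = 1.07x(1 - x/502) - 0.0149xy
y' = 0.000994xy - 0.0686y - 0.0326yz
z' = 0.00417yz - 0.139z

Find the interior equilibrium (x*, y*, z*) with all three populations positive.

x* ≈ 269, y* ≈ 33.3, z* ≈ 6.1

From dz/dt = 0: 0.00417y* = 0.139, so y* = 33.3.
From dx/dt = 0: 1.07(1 - x*/502) = 0.0149·33.3, giving x* = 502·(1 - 0.464) = 269.
From dy/dt = 0: 0.000994·269 - 0.0686 = 0.0326z*, so z* = 0.199/0.0326 = 6.1.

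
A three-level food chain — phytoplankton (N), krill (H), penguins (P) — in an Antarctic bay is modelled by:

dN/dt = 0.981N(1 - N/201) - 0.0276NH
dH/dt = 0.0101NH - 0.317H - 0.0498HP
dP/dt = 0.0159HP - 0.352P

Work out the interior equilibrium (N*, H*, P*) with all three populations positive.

N* ≈ 75.8, H* ≈ 22.1, P* ≈ 9.01

From dP/dt = 0: 0.0159H* = 0.352, so H* = 22.1.
From dN/dt = 0: 0.981(1 - N*/201) = 0.0276·22.1, giving N* = 201·(1 - 0.623) = 75.8.
From dH/dt = 0: 0.0101·75.8 - 0.317 = 0.0498P*, so P* = 0.449/0.0498 = 9.01.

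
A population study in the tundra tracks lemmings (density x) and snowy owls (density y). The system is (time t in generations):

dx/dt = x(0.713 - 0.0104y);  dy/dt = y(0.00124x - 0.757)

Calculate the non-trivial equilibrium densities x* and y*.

x* ≈ 610, y* ≈ 68.6

Set dy/dt = 0 with y > 0: 0.00124x - 0.757 = 0, so x* = 0.757/0.00124 = 610.
Set dx/dt = 0 with x > 0: 0.713 - 0.0104y = 0, so y* = 0.713/0.0104 = 68.6.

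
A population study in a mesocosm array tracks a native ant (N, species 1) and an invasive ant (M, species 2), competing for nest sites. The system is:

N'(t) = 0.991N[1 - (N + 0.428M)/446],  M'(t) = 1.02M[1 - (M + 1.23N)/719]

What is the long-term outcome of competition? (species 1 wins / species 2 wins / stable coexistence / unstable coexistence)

Compare the nullcline intercepts: K1/α12 = 446/0.428 = 1040 > K2 = 719; K2/α21 = 719/1.23 = 585 > K1 = 446.
Since both inequalities hold, each species can invade when rare, so the interior equilibrium is stable.

stable coexistence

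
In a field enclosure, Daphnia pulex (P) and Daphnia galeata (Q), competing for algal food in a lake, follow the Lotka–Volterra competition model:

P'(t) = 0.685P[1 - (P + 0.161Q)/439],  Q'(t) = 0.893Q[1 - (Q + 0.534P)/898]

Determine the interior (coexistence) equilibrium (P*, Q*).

P* ≈ 322, Q* ≈ 726

Setting both brackets to zero gives the nullclines P + 0.161Q = 439 and 0.534P + Q = 898.
Substituting Q = 898 - 0.534P into the first: P(1 - 0.161·0.534) = 439 - 0.161·898.
So P* = 294/0.914 = 322, and then Q* = 898 - 0.534·322 = 726.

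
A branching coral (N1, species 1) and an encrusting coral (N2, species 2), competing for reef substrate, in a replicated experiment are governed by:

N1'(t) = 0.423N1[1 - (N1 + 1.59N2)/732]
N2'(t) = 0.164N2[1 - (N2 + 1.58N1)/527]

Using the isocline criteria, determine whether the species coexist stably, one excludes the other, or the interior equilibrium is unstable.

Compare the nullcline intercepts: K1/α12 = 732/1.59 = 460 < K2 = 527; K2/α21 = 527/1.58 = 334 < K1 = 732.
Since both are reversed, neither can invade when rare; the interior point is a saddle.

unstable coexistence (outcome depends on initial conditions)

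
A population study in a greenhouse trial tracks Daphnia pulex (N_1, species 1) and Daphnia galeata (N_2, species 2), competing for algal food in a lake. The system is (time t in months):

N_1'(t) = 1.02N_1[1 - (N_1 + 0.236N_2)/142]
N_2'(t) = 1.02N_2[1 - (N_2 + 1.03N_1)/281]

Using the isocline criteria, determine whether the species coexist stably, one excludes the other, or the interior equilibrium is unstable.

stable coexistence

Compare the nullcline intercepts: K1/α12 = 142/0.236 = 602 > K2 = 281; K2/α21 = 281/1.03 = 273 > K1 = 142.
Since both inequalities hold, each species can invade when rare, so the interior equilibrium is stable.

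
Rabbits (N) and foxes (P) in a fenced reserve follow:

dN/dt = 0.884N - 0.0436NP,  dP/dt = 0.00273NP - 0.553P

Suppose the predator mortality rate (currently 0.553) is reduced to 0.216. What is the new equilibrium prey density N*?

N* ≈ 79.1

At the interior fixed point, setting dP/dt = 0 with P > 0 fixes N* = (predator death rate)/(NP coefficient) — independent of the other coefficients.
With the change, N* = 0.216/0.00273 = 79.1; it falls from 203.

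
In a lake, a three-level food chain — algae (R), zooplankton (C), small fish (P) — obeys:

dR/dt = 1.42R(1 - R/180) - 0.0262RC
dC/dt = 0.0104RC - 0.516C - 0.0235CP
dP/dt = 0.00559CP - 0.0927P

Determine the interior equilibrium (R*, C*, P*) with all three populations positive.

From dP/dt = 0: 0.00559C* = 0.0927, so C* = 16.6.
From dR/dt = 0: 1.42(1 - R*/180) = 0.0262·16.6, giving R* = 180·(1 - 0.306) = 125.
From dC/dt = 0: 0.0104·125 - 0.516 = 0.0235P*, so P* = 0.783/0.0235 = 33.3.

R* ≈ 125, C* ≈ 16.6, P* ≈ 33.3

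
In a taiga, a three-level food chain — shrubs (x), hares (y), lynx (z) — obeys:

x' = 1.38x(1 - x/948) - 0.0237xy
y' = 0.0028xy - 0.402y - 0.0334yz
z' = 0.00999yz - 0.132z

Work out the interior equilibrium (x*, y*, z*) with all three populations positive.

From dz/dt = 0: 0.00999y* = 0.132, so y* = 13.2.
From dx/dt = 0: 1.38(1 - x*/948) = 0.0237·13.2, giving x* = 948·(1 - 0.227) = 733.
From dy/dt = 0: 0.0028·733 - 0.402 = 0.0334z*, so z* = 1.65/0.0334 = 49.4.

x* ≈ 733, y* ≈ 13.2, z* ≈ 49.4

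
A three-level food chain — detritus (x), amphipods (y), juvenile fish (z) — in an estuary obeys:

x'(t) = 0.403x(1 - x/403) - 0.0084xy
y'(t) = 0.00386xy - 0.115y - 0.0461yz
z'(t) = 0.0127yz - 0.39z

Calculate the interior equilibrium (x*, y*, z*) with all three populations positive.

From dz/dt = 0: 0.0127y* = 0.39, so y* = 30.7.
From dx/dt = 0: 0.403(1 - x*/403) = 0.0084·30.7, giving x* = 403·(1 - 0.64) = 145.
From dy/dt = 0: 0.00386·145 - 0.115 = 0.0461z*, so z* = 0.445/0.0461 = 9.65.

x* ≈ 145, y* ≈ 30.7, z* ≈ 9.65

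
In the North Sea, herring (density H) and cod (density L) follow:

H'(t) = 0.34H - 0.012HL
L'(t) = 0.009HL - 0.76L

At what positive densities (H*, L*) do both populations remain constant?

H* ≈ 84.4, L* ≈ 28.3

Set dL/dt = 0 with L > 0: 0.009H - 0.76 = 0, so H* = 0.76/0.009 = 84.4.
Set dH/dt = 0 with H > 0: 0.34 - 0.012L = 0, so L* = 0.34/0.012 = 28.3.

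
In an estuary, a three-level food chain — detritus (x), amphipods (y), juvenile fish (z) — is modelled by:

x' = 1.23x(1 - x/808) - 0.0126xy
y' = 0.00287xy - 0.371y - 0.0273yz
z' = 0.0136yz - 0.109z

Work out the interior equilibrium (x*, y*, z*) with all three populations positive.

From dz/dt = 0: 0.0136y* = 0.109, so y* = 8.01.
From dx/dt = 0: 1.23(1 - x*/808) = 0.0126·8.01, giving x* = 808·(1 - 0.0821) = 742.
From dy/dt = 0: 0.00287·742 - 0.371 = 0.0273z*, so z* = 1.76/0.0273 = 64.4.

x* ≈ 742, y* ≈ 8.01, z* ≈ 64.4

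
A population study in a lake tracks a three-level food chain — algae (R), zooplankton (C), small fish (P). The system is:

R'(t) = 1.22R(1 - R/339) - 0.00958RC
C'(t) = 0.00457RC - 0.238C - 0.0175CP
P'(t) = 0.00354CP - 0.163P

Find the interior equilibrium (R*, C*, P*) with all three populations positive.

R* ≈ 216, C* ≈ 46, P* ≈ 42.9

From dP/dt = 0: 0.00354C* = 0.163, so C* = 46.
From dR/dt = 0: 1.22(1 - R*/339) = 0.00958·46, giving R* = 339·(1 - 0.362) = 216.
From dC/dt = 0: 0.00457·216 - 0.238 = 0.0175P*, so P* = 0.751/0.0175 = 42.9.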